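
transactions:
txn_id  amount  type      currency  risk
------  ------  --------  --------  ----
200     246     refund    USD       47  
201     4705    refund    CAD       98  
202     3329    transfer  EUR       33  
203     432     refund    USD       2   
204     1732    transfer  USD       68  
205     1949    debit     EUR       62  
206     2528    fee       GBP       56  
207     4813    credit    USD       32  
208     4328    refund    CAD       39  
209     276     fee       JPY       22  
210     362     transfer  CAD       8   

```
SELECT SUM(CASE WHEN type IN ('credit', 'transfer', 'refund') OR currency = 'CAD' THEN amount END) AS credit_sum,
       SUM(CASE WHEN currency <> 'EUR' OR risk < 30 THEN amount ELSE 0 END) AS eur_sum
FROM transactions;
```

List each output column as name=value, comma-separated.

[credit_sum: type IN ('credit', 'transfer', 'refund') OR currency = 'CAD']
txn_id=200: ✓ → 246
txn_id=201: ✓ → 4705
txn_id=202: ✓ → 3329
txn_id=203: ✓ → 432
txn_id=204: ✓ → 1732
txn_id=205: ✗
txn_id=206: ✗
txn_id=207: ✓ → 4813
txn_id=208: ✓ → 4328
txn_id=209: ✗
txn_id=210: ✓ → 362
credit_sum = 246 + 4705 + 3329 + 432 + 1732 + 4813 + 4328 + 362 = 19947
—
[eur_sum: currency <> 'EUR' OR risk < 30]
txn_id=200: ✓ → 246
txn_id=201: ✓ → 4705
txn_id=202: ✗
txn_id=203: ✓ → 432
txn_id=204: ✓ → 1732
txn_id=205: ✗
txn_id=206: ✓ → 2528
txn_id=207: ✓ → 4813
txn_id=208: ✓ → 4328
txn_id=209: ✓ → 276
txn_id=210: ✓ → 362
eur_sum = 246 + 4705 + 432 + 1732 + 2528 + 4813 + 4328 + 276 + 362 = 19422

credit_sum=19947, eur_sum=19422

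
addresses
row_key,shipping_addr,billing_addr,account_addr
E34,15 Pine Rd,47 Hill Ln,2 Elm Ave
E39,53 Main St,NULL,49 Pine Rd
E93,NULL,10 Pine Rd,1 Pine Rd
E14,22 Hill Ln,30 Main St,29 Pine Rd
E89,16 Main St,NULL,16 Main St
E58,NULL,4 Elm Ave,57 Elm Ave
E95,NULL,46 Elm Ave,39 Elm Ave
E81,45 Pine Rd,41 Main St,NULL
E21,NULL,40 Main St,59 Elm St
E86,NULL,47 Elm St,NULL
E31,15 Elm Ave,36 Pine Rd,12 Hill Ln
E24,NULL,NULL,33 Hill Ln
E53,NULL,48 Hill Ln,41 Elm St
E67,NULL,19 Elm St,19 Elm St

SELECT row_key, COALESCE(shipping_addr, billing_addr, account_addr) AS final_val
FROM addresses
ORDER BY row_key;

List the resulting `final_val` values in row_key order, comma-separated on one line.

row_key=E14: shipping_addr=22 Hill Ln → 22 Hill Ln
row_key=E21: shipping_addr=NULL, billing_addr=40 Main St → 40 Main St
row_key=E24: shipping_addr=NULL, billing_addr=NULL, account_addr=33 Hill Ln → 33 Hill Ln
row_key=E31: shipping_addr=15 Elm Ave → 15 Elm Ave
row_key=E34: shipping_addr=15 Pine Rd → 15 Pine Rd
row_key=E39: shipping_addr=53 Main St → 53 Main St
row_key=E53: shipping_addr=NULL, billing_addr=48 Hill Ln → 48 Hill Ln
row_key=E58: shipping_addr=NULL, billing_addr=4 Elm Ave → 4 Elm Ave
row_key=E67: shipping_addr=NULL, billing_addr=19 Elm St → 19 Elm St
row_key=E81: shipping_addr=45 Pine Rd → 45 Pine Rd
row_key=E86: shipping_addr=NULL, billing_addr=47 Elm St → 47 Elm St
row_key=E89: shipping_addr=16 Main St → 16 Main St
row_key=E93: shipping_addr=NULL, billing_addr=10 Pine Rd → 10 Pine Rd
row_key=E95: shipping_addr=NULL, billing_addr=46 Elm Ave → 46 Elm Ave

22 Hill Ln, 40 Main St, 33 Hill Ln, 15 Elm Ave, 15 Pine Rd, 53 Main St, 48 Hill Ln, 4 Elm Ave, 19 Elm St, 45 Pine Rd, 47 Elm St, 16 Main St, 10 Pine Rd, 46 Elm Ave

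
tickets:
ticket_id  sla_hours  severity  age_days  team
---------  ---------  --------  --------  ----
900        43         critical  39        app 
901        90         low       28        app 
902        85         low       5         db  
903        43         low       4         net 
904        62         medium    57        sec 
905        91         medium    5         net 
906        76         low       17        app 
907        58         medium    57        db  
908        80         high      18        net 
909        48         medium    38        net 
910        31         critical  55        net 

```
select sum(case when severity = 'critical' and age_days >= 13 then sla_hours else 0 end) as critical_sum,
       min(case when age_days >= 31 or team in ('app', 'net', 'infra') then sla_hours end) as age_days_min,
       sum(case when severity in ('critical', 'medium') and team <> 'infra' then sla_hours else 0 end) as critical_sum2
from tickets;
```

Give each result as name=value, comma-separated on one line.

[critical_sum: severity = 'critical' and age_days >= 13]
ticket_id=900: ✓ → 43
ticket_id=901: ✗
ticket_id=902: ✗
ticket_id=903: ✗
ticket_id=904: ✗
ticket_id=905: ✗
ticket_id=906: ✗
ticket_id=907: ✗
ticket_id=908: ✗
ticket_id=909: ✗
ticket_id=910: ✓ → 31
critical_sum = 43 + 31 = 74
—
[age_days_min: age_days >= 31 or team in ('app', 'net', 'infra')]
ticket_id=900: ✓ → 43
ticket_id=901: ✓ → 90
ticket_id=902: ✗
ticket_id=903: ✓ → 43
ticket_id=904: ✓ → 62
ticket_id=905: ✓ → 91
ticket_id=906: ✓ → 76
ticket_id=907: ✓ → 58
ticket_id=908: ✓ → 80
ticket_id=909: ✓ → 48
ticket_id=910: ✓ → 31
age_days_min = MIN(43, 90, 43, 62, 91, 76, 58, 80, 48, 31) = 31
—
[critical_sum2: severity in ('critical', 'medium') and team <> 'infra']
ticket_id=900: ✓ → 43
ticket_id=901: ✗
ticket_id=902: ✗
ticket_id=903: ✗
ticket_id=904: ✓ → 62
ticket_id=905: ✓ → 91
ticket_id=906: ✗
ticket_id=907: ✓ → 58
ticket_id=908: ✗
ticket_id=909: ✓ → 48
ticket_id=910: ✓ → 31
critical_sum2 = 43 + 62 + 91 + 58 + 48 + 31 = 333

critical_sum=74, age_days_min=31, critical_sum2=333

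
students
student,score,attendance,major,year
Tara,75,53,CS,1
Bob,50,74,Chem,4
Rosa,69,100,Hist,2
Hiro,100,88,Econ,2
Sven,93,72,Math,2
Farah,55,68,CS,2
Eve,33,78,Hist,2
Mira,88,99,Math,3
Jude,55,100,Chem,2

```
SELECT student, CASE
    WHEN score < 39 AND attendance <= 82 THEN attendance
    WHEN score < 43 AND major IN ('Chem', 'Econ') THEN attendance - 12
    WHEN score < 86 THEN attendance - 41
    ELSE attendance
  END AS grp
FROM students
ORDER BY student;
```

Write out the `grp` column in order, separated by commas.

33, 78, 27, 88, 59, 99, 59, 72, 12

student=Bob: score < 86 → 33
student=Eve: score < 39 AND attendance <= 82 → 78
student=Farah: score < 86 → 27
student=Hiro: ELSE → 88
student=Jude: score < 86 → 59
student=Mira: ELSE → 99
student=Rosa: score < 86 → 59
student=Sven: ELSE → 72
student=Tara: score < 86 → 12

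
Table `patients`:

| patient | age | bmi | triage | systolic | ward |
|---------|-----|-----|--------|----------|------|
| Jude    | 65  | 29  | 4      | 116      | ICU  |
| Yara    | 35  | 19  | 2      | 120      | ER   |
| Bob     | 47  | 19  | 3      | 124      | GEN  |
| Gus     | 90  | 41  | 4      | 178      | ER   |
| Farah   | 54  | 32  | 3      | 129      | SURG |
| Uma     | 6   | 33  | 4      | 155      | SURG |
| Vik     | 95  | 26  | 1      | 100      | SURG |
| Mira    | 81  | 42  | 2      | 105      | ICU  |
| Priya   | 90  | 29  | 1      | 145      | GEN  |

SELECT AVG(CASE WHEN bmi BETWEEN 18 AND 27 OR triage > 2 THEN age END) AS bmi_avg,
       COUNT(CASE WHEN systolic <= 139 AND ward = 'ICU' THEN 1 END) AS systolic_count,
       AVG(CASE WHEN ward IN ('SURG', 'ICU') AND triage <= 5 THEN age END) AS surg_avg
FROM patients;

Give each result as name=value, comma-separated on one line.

[bmi_avg: bmi BETWEEN 18 AND 27 OR triage > 2]
patient=Jude: ✓ → 65
patient=Yara: ✓ → 35
patient=Bob: ✓ → 47
patient=Gus: ✓ → 90
patient=Farah: ✓ → 54
patient=Uma: ✓ → 6
patient=Vik: ✓ → 95
patient=Mira: ✗
patient=Priya: ✗
bmi_avg = (65 + 35 + 47 + 90 + 54 + 6 + 95) / 7 = 56
—
[systolic_count: systolic <= 139 AND ward = 'ICU']
patient=Jude: ✓ → 1
patient=Yara: ✗
patient=Bob: ✗
patient=Gus: ✗
patient=Farah: ✗
patient=Uma: ✗
patient=Vik: ✗
patient=Mira: ✓ → 1
patient=Priya: ✗
systolic_count = COUNT(1, 1) = 2
—
[surg_avg: ward IN ('SURG', 'ICU') AND triage <= 5]
patient=Jude: ✓ → 65
patient=Yara: ✗
patient=Bob: ✗
patient=Gus: ✗
patient=Farah: ✓ → 54
patient=Uma: ✓ → 6
patient=Vik: ✓ → 95
patient=Mira: ✓ → 81
patient=Priya: ✗
surg_avg = (65 + 54 + 6 + 95 + 81) / 5 = 60.2

bmi_avg=56, systolic_count=2, surg_avg=60.2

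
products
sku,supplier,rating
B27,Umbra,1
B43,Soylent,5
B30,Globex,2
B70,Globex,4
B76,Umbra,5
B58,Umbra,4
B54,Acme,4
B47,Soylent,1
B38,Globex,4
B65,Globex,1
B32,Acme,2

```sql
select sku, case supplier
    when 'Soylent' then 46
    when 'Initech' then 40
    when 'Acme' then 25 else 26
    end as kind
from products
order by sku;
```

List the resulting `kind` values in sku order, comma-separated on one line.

sku=B27: ELSE → 26
sku=B30: ELSE → 26
sku=B32: supplier='Acme' → 25
sku=B38: ELSE → 26
sku=B43: supplier='Soylent' → 46
sku=B47: supplier='Soylent' → 46
sku=B54: supplier='Acme' → 25
sku=B58: ELSE → 26
sku=B65: ELSE → 26
sku=B70: ELSE → 26
sku=B76: ELSE → 26

26, 26, 25, 26, 46, 46, 25, 26, 26, 26, 26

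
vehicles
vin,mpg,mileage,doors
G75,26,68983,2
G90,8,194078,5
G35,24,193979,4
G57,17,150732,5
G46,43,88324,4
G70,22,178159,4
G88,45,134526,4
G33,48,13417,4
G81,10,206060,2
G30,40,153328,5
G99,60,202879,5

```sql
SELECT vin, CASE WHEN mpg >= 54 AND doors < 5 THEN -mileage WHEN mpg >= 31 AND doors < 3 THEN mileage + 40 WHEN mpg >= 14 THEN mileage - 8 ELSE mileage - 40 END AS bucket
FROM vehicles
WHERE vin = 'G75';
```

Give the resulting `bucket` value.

68975

vin = G75: mpg=26, mileage=68983, doors=2.
mpg >= 54 AND doors < 5 → false
mpg >= 31 AND doors < 3 → false
mpg >= 14 → true → 68975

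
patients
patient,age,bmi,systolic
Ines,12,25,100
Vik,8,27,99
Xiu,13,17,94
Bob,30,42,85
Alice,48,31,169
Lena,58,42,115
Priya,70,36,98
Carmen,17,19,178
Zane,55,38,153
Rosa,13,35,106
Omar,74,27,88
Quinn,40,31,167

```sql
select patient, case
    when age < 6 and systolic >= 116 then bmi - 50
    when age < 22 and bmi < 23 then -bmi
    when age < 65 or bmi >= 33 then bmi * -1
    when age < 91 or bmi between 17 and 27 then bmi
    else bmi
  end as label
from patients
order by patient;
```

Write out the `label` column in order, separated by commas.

patient=Alice: age < 65 or bmi >= 33 → -31
patient=Bob: age < 65 or bmi >= 33 → -42
patient=Carmen: age < 22 and bmi < 23 → -19
patient=Ines: age < 65 or bmi >= 33 → -25
patient=Lena: age < 65 or bmi >= 33 → -42
patient=Omar: age < 91 or bmi between 17 and 27 → 27
patient=Priya: age < 65 or bmi >= 33 → -36
patient=Quinn: age < 65 or bmi >= 33 → -31
patient=Rosa: age < 65 or bmi >= 33 → -35
patient=Vik: age < 65 or bmi >= 33 → -27
patient=Xiu: age < 22 and bmi < 23 → -17
patient=Zane: age < 65 or bmi >= 33 → -38

-31, -42, -19, -25, -42, 27, -36, -31, -35, -27, -17, -38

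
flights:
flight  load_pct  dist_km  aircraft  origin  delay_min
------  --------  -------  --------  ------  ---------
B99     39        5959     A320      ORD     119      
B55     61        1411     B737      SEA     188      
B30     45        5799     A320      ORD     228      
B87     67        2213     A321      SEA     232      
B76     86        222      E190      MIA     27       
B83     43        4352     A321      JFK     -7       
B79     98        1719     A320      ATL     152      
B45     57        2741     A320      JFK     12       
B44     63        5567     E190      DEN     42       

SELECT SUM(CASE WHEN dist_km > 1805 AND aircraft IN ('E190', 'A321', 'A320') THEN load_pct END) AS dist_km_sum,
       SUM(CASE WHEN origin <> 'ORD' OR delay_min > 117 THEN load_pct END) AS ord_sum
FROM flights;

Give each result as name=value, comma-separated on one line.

dist_km_sum=314, ord_sum=559

[dist_km_sum: dist_km > 1805 AND aircraft IN ('E190', 'A321', 'A320')]
flight=B99: ✓ → 39
flight=B55: ✗
flight=B30: ✓ → 45
flight=B87: ✓ → 67
flight=B76: ✗
flight=B83: ✓ → 43
flight=B79: ✗
flight=B45: ✓ → 57
flight=B44: ✓ → 63
dist_km_sum = 39 + 45 + 67 + 43 + 57 + 63 = 314
—
[ord_sum: origin <> 'ORD' OR delay_min > 117]
flight=B99: ✓ → 39
flight=B55: ✓ → 61
flight=B30: ✓ → 45
flight=B87: ✓ → 67
flight=B76: ✓ → 86
flight=B83: ✓ → 43
flight=B79: ✓ → 98
flight=B45: ✓ → 57
flight=B44: ✓ → 63
ord_sum = 39 + 61 + 45 + 67 + 86 + 43 + 98 + 57 + 63 = 559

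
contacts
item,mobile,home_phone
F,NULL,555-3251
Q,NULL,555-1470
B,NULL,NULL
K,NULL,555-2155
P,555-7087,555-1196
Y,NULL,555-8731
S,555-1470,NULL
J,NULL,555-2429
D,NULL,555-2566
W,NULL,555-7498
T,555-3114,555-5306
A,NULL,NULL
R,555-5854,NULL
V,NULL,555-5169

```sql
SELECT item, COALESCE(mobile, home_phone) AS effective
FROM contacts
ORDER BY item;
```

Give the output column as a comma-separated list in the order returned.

item=A: mobile=NULL, home_phone=NULL (all NULL) → NULL
item=B: mobile=NULL, home_phone=NULL (all NULL) → NULL
item=D: mobile=NULL, home_phone=555-2566 → 555-2566
item=F: mobile=NULL, home_phone=555-3251 → 555-3251
item=J: mobile=NULL, home_phone=555-2429 → 555-2429
item=K: mobile=NULL, home_phone=555-2155 → 555-2155
item=P: mobile=555-7087 → 555-7087
item=Q: mobile=NULL, home_phone=555-1470 → 555-1470
item=R: mobile=555-5854 → 555-5854
item=S: mobile=555-1470 → 555-1470
item=T: mobile=555-3114 → 555-3114
item=V: mobile=NULL, home_phone=555-5169 → 555-5169
item=W: mobile=NULL, home_phone=555-7498 → 555-7498
item=Y: mobile=NULL, home_phone=555-8731 → 555-8731

NULL, NULL, 555-2566, 555-3251, 555-2429, 555-2155, 555-7087, 555-1470, 555-5854, 555-1470, 555-3114, 555-5169, 555-7498, 555-8731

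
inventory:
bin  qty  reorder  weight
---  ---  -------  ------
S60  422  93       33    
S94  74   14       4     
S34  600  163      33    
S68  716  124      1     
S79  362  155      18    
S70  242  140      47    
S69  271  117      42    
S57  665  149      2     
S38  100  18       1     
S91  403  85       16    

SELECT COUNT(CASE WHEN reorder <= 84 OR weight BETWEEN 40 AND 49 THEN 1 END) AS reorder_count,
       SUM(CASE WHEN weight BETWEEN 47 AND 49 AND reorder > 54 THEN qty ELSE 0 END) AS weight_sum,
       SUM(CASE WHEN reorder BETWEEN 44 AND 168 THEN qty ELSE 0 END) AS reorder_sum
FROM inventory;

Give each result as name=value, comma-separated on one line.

reorder_count=4, weight_sum=242, reorder_sum=3681

[reorder_count: reorder <= 84 OR weight BETWEEN 40 AND 49]
bin=S60: ✗
bin=S94: ✓ → 1
bin=S34: ✗
bin=S68: ✗
bin=S79: ✗
bin=S70: ✓ → 1
bin=S69: ✓ → 1
bin=S57: ✗
bin=S38: ✓ → 1
bin=S91: ✗
reorder_count = COUNT(1, 1, 1, 1) = 4
—
[weight_sum: weight BETWEEN 47 AND 49 AND reorder > 54]
bin=S60: ✗
bin=S94: ✗
bin=S34: ✗
bin=S68: ✗
bin=S79: ✗
bin=S70: ✓ → 242
bin=S69: ✗
bin=S57: ✗
bin=S38: ✗
bin=S91: ✗
weight_sum = 242
—
[reorder_sum: reorder BETWEEN 44 AND 168]
bin=S60: ✓ → 422
bin=S94: ✗
bin=S34: ✓ → 600
bin=S68: ✓ → 716
bin=S79: ✓ → 362
bin=S70: ✓ → 242
bin=S69: ✓ → 271
bin=S57: ✓ → 665
bin=S38: ✗
bin=S91: ✓ → 403
reorder_sum = 422 + 600 + 716 + 362 + 242 + 271 + 665 + 403 = 3681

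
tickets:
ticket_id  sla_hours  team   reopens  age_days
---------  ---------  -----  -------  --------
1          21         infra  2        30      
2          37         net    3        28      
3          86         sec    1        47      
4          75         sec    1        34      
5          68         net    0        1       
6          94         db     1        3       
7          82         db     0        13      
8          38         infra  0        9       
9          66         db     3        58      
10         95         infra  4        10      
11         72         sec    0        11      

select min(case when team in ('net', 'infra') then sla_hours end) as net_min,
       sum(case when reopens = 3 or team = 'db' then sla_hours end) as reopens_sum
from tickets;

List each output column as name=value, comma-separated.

net_min=21, reopens_sum=279

[net_min: team in ('net', 'infra')]
ticket_id=1: ✓ → 21
ticket_id=2: ✓ → 37
ticket_id=3: ✗
ticket_id=4: ✗
ticket_id=5: ✓ → 68
ticket_id=6: ✗
ticket_id=7: ✗
ticket_id=8: ✓ → 38
ticket_id=9: ✗
ticket_id=10: ✓ → 95
ticket_id=11: ✗
net_min = MIN(21, 37, 68, 38, 95) = 21
—
[reopens_sum: reopens = 3 or team = 'db']
ticket_id=1: ✗
ticket_id=2: ✓ → 37
ticket_id=3: ✗
ticket_id=4: ✗
ticket_id=5: ✗
ticket_id=6: ✓ → 94
ticket_id=7: ✓ → 82
ticket_id=8: ✗
ticket_id=9: ✓ → 66
ticket_id=10: ✗
ticket_id=11: ✗
reopens_sum = 37 + 94 + 82 + 66 = 279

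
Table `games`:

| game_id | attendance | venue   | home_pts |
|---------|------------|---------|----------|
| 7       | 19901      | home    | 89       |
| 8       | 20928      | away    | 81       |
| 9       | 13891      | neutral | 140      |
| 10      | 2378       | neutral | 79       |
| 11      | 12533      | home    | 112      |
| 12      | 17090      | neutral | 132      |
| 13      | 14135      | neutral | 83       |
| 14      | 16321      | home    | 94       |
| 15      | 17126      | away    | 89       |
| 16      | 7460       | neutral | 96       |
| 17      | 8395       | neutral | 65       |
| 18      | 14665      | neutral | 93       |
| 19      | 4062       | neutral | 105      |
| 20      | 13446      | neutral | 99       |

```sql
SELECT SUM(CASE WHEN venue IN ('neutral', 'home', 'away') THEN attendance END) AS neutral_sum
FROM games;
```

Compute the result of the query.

182331

game_id=7: ✓ → 19901
game_id=8: ✓ → 20928
game_id=9: ✓ → 13891
game_id=10: ✓ → 2378
game_id=11: ✓ → 12533
game_id=12: ✓ → 17090
game_id=13: ✓ → 14135
game_id=14: ✓ → 16321
game_id=15: ✓ → 17126
game_id=16: ✓ → 7460
game_id=17: ✓ → 8395
game_id=18: ✓ → 14665
game_id=19: ✓ → 4062
game_id=20: ✓ → 13446
neutral_sum = 19901 + 20928 + 13891 + 2378 + 12533 + 17090 + 14135 + 16321 + 17126 + 7460 + 8395 + 14665 + 4062 + 13446 = 182331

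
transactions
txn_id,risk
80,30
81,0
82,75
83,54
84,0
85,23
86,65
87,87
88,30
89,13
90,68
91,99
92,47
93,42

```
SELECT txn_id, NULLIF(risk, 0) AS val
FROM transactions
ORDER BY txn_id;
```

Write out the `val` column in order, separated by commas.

txn_id=80: risk=30 vs 0: differ → 30
txn_id=81: risk=0 vs 0: equal → NULL
txn_id=82: risk=75 vs 0: differ → 75
txn_id=83: risk=54 vs 0: differ → 54
txn_id=84: risk=0 vs 0: equal → NULL
txn_id=85: risk=23 vs 0: differ → 23
txn_id=86: risk=65 vs 0: differ → 65
txn_id=87: risk=87 vs 0: differ → 87
txn_id=88: risk=30 vs 0: differ → 30
txn_id=89: risk=13 vs 0: differ → 13
txn_id=90: risk=68 vs 0: differ → 68
txn_id=91: risk=99 vs 0: differ → 99
txn_id=92: risk=47 vs 0: differ → 47
txn_id=93: risk=42 vs 0: differ → 42

30, NULL, 75, 54, NULL, 23, 65, 87, 30, 13, 68, 99, 47, 42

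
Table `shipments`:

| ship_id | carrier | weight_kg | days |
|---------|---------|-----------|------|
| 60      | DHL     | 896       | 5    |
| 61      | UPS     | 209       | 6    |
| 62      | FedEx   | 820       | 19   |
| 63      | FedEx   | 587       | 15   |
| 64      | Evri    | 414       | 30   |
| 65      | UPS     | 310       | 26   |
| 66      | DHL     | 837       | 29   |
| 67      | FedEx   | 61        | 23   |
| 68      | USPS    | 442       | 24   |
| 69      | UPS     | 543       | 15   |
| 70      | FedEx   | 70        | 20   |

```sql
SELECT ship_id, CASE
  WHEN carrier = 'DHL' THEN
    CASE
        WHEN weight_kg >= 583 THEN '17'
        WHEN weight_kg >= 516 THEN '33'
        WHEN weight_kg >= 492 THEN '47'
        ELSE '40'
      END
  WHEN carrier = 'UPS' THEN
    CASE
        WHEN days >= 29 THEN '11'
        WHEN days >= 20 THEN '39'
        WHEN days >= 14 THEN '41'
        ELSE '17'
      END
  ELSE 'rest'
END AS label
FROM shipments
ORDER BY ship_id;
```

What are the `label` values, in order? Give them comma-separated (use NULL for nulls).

ship_id=60: carrier='DHL' → inner[weight_kg >= 583] → 17
ship_id=61: carrier='UPS' → inner[ELSE] → 17
ship_id=62: carrier='FedEx' → outer ELSE → rest
ship_id=63: carrier='FedEx' → outer ELSE → rest
ship_id=64: carrier='Evri' → outer ELSE → rest
ship_id=65: carrier='UPS' → inner[days >= 20] → 39
ship_id=66: carrier='DHL' → inner[weight_kg >= 583] → 17
ship_id=67: carrier='FedEx' → outer ELSE → rest
ship_id=68: carrier='USPS' → outer ELSE → rest
ship_id=69: carrier='UPS' → inner[days >= 14] → 41
ship_id=70: carrier='FedEx' → outer ELSE → rest

17, 17, rest, rest, rest, 39, 17, rest, rest, 41, rest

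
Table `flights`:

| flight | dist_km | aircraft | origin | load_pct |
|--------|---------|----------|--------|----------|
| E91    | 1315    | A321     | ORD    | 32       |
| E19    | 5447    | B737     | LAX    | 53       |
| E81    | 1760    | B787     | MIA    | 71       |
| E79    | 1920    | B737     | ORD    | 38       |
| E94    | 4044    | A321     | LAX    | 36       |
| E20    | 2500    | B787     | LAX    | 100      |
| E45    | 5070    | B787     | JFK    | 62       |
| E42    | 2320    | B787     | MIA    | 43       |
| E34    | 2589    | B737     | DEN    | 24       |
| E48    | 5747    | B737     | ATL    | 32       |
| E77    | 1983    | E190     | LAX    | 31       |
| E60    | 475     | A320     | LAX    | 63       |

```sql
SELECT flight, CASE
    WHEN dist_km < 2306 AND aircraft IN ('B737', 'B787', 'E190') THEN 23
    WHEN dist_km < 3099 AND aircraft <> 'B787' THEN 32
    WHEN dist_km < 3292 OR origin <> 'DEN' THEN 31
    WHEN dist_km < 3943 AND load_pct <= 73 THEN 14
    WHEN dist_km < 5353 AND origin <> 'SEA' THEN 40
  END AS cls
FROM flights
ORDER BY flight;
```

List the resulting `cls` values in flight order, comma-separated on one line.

31, 31, 32, 31, 31, 31, 32, 23, 23, 23, 32, 31

flight=E19: dist_km < 3292 OR origin <> 'DEN' → 31
flight=E20: dist_km < 3292 OR origin <> 'DEN' → 31
flight=E34: dist_km < 3099 AND aircraft <> 'B787' → 32
flight=E42: dist_km < 3292 OR origin <> 'DEN' → 31
flight=E45: dist_km < 3292 OR origin <> 'DEN' → 31
flight=E48: dist_km < 3292 OR origin <> 'DEN' → 31
flight=E60: dist_km < 3099 AND aircraft <> 'B787' → 32
flight=E77: dist_km < 2306 AND aircraft IN ('B737', 'B787', 'E190') → 23
flight=E79: dist_km < 2306 AND aircraft IN ('B737', 'B787', 'E190') → 23
flight=E81: dist_km < 2306 AND aircraft IN ('B737', 'B787', 'E190') → 23
flight=E91: dist_km < 3099 AND aircraft <> 'B787' → 32
flight=E94: dist_km < 3292 OR origin <> 'DEN' → 31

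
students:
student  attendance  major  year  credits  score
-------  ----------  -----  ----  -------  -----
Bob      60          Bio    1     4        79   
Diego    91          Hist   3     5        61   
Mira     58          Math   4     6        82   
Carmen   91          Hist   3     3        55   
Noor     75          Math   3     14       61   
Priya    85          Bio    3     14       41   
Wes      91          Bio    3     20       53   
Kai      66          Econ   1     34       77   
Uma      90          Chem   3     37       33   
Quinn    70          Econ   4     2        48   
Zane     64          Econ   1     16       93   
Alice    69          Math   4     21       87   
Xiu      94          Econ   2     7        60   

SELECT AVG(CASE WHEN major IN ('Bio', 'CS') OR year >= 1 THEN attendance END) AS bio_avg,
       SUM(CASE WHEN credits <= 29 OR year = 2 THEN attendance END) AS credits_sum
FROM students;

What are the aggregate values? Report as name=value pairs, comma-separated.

[bio_avg: major IN ('Bio', 'CS') OR year >= 1]
student=Bob: ✓ → 60
student=Diego: ✓ → 91
student=Mira: ✓ → 58
student=Carmen: ✓ → 91
student=Noor: ✓ → 75
student=Priya: ✓ → 85
student=Wes: ✓ → 91
student=Kai: ✓ → 66
student=Uma: ✓ → 90
student=Quinn: ✓ → 70
student=Zane: ✓ → 64
student=Alice: ✓ → 69
student=Xiu: ✓ → 94
bio_avg = (60 + 91 + 58 + 91 + 75 + 85 + 91 + 66 + 90 + 70 + 64 + 69 + 94) / 13 = 77.2307692308
—
[credits_sum: credits <= 29 OR year = 2]
student=Bob: ✓ → 60
student=Diego: ✓ → 91
student=Mira: ✓ → 58
student=Carmen: ✓ → 91
student=Noor: ✓ → 75
student=Priya: ✓ → 85
student=Wes: ✓ → 91
student=Kai: ✗
student=Uma: ✗
student=Quinn: ✓ → 70
student=Zane: ✓ → 64
student=Alice: ✓ → 69
student=Xiu: ✓ → 94
credits_sum = 60 + 91 + 58 + 91 + 75 + 85 + 91 + 70 + 64 + 69 + 94 = 848

bio_avg=77.2307692308, credits_sum=848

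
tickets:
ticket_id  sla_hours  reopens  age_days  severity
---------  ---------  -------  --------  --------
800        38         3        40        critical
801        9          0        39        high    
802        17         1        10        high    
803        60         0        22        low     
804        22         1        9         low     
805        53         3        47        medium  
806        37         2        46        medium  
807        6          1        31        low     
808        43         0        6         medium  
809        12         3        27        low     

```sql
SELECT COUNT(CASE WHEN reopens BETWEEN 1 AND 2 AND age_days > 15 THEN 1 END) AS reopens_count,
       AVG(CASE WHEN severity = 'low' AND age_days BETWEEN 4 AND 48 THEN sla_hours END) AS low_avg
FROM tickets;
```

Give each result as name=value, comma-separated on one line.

reopens_count=2, low_avg=25

[reopens_count: reopens BETWEEN 1 AND 2 AND age_days > 15]
ticket_id=800: ✗
ticket_id=801: ✗
ticket_id=802: ✗
ticket_id=803: ✗
ticket_id=804: ✗
ticket_id=805: ✗
ticket_id=806: ✓ → 1
ticket_id=807: ✓ → 1
ticket_id=808: ✗
ticket_id=809: ✗
reopens_count = COUNT(1, 1) = 2
—
[low_avg: severity = 'low' AND age_days BETWEEN 4 AND 48]
ticket_id=800: ✗
ticket_id=801: ✗
ticket_id=802: ✗
ticket_id=803: ✓ → 60
ticket_id=804: ✓ → 22
ticket_id=805: ✗
ticket_id=806: ✗
ticket_id=807: ✓ → 6
ticket_id=808: ✗
ticket_id=809: ✓ → 12
low_avg = (60 + 22 + 6 + 12) / 4 = 25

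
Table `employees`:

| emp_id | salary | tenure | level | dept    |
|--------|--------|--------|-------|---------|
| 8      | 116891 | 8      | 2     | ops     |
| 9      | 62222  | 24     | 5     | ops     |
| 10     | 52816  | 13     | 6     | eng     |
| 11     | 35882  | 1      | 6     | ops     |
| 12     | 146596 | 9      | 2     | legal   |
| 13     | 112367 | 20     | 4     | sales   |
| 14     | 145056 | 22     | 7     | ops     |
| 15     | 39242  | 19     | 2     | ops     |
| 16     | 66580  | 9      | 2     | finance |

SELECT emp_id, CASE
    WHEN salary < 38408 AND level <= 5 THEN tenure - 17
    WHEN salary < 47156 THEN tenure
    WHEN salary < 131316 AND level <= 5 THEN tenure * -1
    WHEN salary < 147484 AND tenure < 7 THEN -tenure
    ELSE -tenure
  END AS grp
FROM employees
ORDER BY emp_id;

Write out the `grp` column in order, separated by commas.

emp_id=8: salary < 131316 AND level <= 5 → -8
emp_id=9: salary < 131316 AND level <= 5 → -24
emp_id=10: ELSE → -13
emp_id=11: salary < 47156 → 1
emp_id=12: ELSE → -9
emp_id=13: salary < 131316 AND level <= 5 → -20
emp_id=14: ELSE → -22
emp_id=15: salary < 47156 → 19
emp_id=16: salary < 131316 AND level <= 5 → -9

-8, -24, -13, 1, -9, -20, -22, 19, -9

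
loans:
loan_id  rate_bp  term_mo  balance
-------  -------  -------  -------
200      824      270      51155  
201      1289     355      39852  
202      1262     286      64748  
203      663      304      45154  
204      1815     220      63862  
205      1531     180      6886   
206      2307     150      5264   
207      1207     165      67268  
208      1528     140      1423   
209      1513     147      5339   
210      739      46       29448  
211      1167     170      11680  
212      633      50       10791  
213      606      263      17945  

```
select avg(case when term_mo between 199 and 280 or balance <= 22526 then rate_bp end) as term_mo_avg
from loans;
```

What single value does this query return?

loan_id=200: ✓ → 824
loan_id=201: ✗
loan_id=202: ✗
loan_id=203: ✗
loan_id=204: ✓ → 1815
loan_id=205: ✓ → 1531
loan_id=206: ✓ → 2307
loan_id=207: ✗
loan_id=208: ✓ → 1528
loan_id=209: ✓ → 1513
loan_id=210: ✗
loan_id=211: ✓ → 1167
loan_id=212: ✓ → 633
loan_id=213: ✓ → 606
term_mo_avg = (824 + 1815 + 1531 + 2307 + 1528 + 1513 + 1167 + 633 + 606) / 9 = 1324.8888888889

1324.8888888889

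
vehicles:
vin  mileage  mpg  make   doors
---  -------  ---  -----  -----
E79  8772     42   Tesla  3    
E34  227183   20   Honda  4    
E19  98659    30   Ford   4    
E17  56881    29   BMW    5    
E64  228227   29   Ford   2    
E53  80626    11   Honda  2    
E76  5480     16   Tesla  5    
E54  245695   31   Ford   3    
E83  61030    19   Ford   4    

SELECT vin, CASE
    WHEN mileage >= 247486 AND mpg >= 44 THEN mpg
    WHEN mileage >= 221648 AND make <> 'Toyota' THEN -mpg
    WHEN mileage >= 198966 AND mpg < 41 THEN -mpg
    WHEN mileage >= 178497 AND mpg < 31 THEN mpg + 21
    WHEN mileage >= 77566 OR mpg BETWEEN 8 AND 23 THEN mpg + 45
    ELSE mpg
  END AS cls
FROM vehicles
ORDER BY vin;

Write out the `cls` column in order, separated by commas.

29, 75, -20, 56, -31, -29, 61, 42, 64

vin=E17: ELSE → 29
vin=E19: mileage >= 77566 OR mpg BETWEEN 8 AND 23 → 75
vin=E34: mileage >= 221648 AND make <> 'Toyota' → -20
vin=E53: mileage >= 77566 OR mpg BETWEEN 8 AND 23 → 56
vin=E54: mileage >= 221648 AND make <> 'Toyota' → -31
vin=E64: mileage >= 221648 AND make <> 'Toyota' → -29
vin=E76: mileage >= 77566 OR mpg BETWEEN 8 AND 23 → 61
vin=E79: ELSE → 42
vin=E83: mileage >= 77566 OR mpg BETWEEN 8 AND 23 → 64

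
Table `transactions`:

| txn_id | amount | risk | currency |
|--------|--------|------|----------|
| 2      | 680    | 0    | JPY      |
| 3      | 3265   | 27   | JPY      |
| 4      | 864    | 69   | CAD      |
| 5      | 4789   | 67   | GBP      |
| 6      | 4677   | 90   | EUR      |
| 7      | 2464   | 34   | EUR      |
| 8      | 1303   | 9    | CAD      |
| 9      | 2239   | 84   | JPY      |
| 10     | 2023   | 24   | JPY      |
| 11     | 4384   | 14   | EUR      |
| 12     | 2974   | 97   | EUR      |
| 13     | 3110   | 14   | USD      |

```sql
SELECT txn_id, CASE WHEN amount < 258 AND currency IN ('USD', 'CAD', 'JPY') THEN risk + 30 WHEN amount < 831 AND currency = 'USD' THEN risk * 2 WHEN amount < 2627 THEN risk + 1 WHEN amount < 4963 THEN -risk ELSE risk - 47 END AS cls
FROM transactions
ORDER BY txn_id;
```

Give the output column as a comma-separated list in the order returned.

txn_id=2: amount < 2627 → 1
txn_id=3: amount < 4963 → -27
txn_id=4: amount < 2627 → 70
txn_id=5: amount < 4963 → -67
txn_id=6: amount < 4963 → -90
txn_id=7: amount < 2627 → 35
txn_id=8: amount < 2627 → 10
txn_id=9: amount < 2627 → 85
txn_id=10: amount < 2627 → 25
txn_id=11: amount < 4963 → -14
txn_id=12: amount < 4963 → -97
txn_id=13: amount < 4963 → -14

1, -27, 70, -67, -90, 35, 10, 85, 25, -14, -97, -14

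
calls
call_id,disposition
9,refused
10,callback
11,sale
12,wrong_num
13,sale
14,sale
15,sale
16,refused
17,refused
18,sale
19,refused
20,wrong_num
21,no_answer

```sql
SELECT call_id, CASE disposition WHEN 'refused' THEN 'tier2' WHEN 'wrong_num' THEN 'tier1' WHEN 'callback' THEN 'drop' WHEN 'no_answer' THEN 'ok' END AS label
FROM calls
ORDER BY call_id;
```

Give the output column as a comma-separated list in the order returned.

tier2, drop, NULL, tier1, NULL, NULL, NULL, tier2, tier2, NULL, tier2, tier1, ok

call_id=9: disposition='refused' → tier2
call_id=10: disposition='callback' → drop
call_id=11: (no match → NULL) → NULL
call_id=12: disposition='wrong_num' → tier1
call_id=13: (no match → NULL) → NULL
call_id=14: (no match → NULL) → NULL
call_id=15: (no match → NULL) → NULL
call_id=16: disposition='refused' → tier2
call_id=17: disposition='refused' → tier2
call_id=18: (no match → NULL) → NULL
call_id=19: disposition='refused' → tier2
call_id=20: disposition='wrong_num' → tier1
call_id=21: disposition='no_answer' → ok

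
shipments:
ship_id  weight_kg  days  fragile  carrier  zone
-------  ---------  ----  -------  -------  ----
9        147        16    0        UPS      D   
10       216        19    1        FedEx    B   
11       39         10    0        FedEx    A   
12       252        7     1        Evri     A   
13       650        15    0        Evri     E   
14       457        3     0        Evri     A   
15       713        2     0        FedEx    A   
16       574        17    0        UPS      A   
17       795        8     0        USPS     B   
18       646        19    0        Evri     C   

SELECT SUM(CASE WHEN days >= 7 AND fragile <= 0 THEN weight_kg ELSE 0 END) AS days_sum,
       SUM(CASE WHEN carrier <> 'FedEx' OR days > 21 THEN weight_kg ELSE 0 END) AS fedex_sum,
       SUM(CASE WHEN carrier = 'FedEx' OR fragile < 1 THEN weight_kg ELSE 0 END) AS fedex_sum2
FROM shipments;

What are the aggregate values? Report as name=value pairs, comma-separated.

days_sum=2851, fedex_sum=3521, fedex_sum2=4237

[days_sum: days >= 7 AND fragile <= 0]
ship_id=9: ✓ → 147
ship_id=10: ✗
ship_id=11: ✓ → 39
ship_id=12: ✗
ship_id=13: ✓ → 650
ship_id=14: ✗
ship_id=15: ✗
ship_id=16: ✓ → 574
ship_id=17: ✓ → 795
ship_id=18: ✓ → 646
days_sum = 147 + 39 + 650 + 574 + 795 + 646 = 2851
—
[fedex_sum: carrier <> 'FedEx' OR days > 21]
ship_id=9: ✓ → 147
ship_id=10: ✗
ship_id=11: ✗
ship_id=12: ✓ → 252
ship_id=13: ✓ → 650
ship_id=14: ✓ → 457
ship_id=15: ✗
ship_id=16: ✓ → 574
ship_id=17: ✓ → 795
ship_id=18: ✓ → 646
fedex_sum = 147 + 252 + 650 + 457 + 574 + 795 + 646 = 3521
—
[fedex_sum2: carrier = 'FedEx' OR fragile < 1]
ship_id=9: ✓ → 147
ship_id=10: ✓ → 216
ship_id=11: ✓ → 39
ship_id=12: ✗
ship_id=13: ✓ → 650
ship_id=14: ✓ → 457
ship_id=15: ✓ → 713
ship_id=16: ✓ → 574
ship_id=17: ✓ → 795
ship_id=18: ✓ → 646
fedex_sum2 = 147 + 216 + 39 + 650 + 457 + 713 + 574 + 795 + 646 = 4237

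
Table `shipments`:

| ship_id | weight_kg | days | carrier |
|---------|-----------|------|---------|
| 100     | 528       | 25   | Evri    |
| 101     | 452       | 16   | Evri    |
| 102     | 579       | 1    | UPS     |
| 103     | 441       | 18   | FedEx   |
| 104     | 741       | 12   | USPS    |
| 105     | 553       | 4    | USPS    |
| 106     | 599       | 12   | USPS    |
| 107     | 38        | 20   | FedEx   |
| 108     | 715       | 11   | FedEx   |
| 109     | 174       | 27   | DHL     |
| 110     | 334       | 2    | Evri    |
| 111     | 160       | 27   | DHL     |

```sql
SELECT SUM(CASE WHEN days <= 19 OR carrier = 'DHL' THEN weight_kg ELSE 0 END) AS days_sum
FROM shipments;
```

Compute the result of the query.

4748

ship_id=100: ✗
ship_id=101: ✓ → 452
ship_id=102: ✓ → 579
ship_id=103: ✓ → 441
ship_id=104: ✓ → 741
ship_id=105: ✓ → 553
ship_id=106: ✓ → 599
ship_id=107: ✗
ship_id=108: ✓ → 715
ship_id=109: ✓ → 174
ship_id=110: ✓ → 334
ship_id=111: ✓ → 160
days_sum = 452 + 579 + 441 + 741 + 553 + 599 + 715 + 174 + 334 + 160 = 4748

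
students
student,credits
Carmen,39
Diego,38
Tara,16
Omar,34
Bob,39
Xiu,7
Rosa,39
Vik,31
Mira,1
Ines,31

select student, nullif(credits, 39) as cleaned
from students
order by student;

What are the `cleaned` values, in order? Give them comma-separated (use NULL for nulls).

student=Bob: credits=39 vs 39: equal → NULL
student=Carmen: credits=39 vs 39: equal → NULL
student=Diego: credits=38 vs 39: differ → 38
student=Ines: credits=31 vs 39: differ → 31
student=Mira: credits=1 vs 39: differ → 1
student=Omar: credits=34 vs 39: differ → 34
student=Rosa: credits=39 vs 39: equal → NULL
student=Tara: credits=16 vs 39: differ → 16
student=Vik: credits=31 vs 39: differ → 31
student=Xiu: credits=7 vs 39: differ → 7

NULL, NULL, 38, 31, 1, 34, NULL, 16, 31, 7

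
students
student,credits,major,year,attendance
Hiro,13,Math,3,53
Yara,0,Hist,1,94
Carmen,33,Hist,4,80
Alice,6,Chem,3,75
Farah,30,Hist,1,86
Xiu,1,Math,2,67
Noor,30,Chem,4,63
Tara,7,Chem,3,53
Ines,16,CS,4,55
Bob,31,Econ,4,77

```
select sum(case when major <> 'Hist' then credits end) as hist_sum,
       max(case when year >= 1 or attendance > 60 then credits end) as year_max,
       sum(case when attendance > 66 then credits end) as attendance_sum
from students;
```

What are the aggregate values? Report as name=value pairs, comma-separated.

hist_sum=104, year_max=33, attendance_sum=101

[hist_sum: major <> 'Hist']
student=Hiro: ✓ → 13
student=Yara: ✗
student=Carmen: ✗
student=Alice: ✓ → 6
student=Farah: ✗
student=Xiu: ✓ → 1
student=Noor: ✓ → 30
student=Tara: ✓ → 7
student=Ines: ✓ → 16
student=Bob: ✓ → 31
hist_sum = 13 + 6 + 1 + 30 + 7 + 16 + 31 = 104
—
[year_max: year >= 1 or attendance > 60]
student=Hiro: ✓ → 13
student=Yara: ✓ → 0
student=Carmen: ✓ → 33
student=Alice: ✓ → 6
student=Farah: ✓ → 30
student=Xiu: ✓ → 1
student=Noor: ✓ → 30
student=Tara: ✓ → 7
student=Ines: ✓ → 16
student=Bob: ✓ → 31
year_max = MAX(13, 0, 33, 6, 30, 1, 30, 7, 16, 31) = 33
—
[attendance_sum: attendance > 66]
student=Hiro: ✗
student=Yara: ✓ → 0
student=Carmen: ✓ → 33
student=Alice: ✓ → 6
student=Farah: ✓ → 30
student=Xiu: ✓ → 1
student=Noor: ✗
student=Tara: ✗
student=Ines: ✗
student=Bob: ✓ → 31
attendance_sum = 33 + 6 + 30 + 1 + 31 = 101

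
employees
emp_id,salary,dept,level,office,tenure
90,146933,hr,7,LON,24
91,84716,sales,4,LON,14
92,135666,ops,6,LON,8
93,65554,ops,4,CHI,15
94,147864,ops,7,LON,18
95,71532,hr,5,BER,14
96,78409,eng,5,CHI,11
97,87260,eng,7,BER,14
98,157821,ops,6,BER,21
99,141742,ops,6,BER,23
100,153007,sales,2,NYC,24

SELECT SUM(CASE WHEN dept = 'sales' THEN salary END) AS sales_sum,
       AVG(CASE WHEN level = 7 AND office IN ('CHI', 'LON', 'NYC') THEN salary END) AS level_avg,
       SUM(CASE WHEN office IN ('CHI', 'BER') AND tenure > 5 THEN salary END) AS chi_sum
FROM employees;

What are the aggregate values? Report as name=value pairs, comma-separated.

sales_sum=237723, level_avg=147398.5, chi_sum=602318

[sales_sum: dept = 'sales']
emp_id=90: ✗
emp_id=91: ✓ → 84716
emp_id=92: ✗
emp_id=93: ✗
emp_id=94: ✗
emp_id=95: ✗
emp_id=96: ✗
emp_id=97: ✗
emp_id=98: ✗
emp_id=99: ✗
emp_id=100: ✓ → 153007
sales_sum = 84716 + 153007 = 237723
—
[level_avg: level = 7 AND office IN ('CHI', 'LON', 'NYC')]
emp_id=90: ✓ → 146933
emp_id=91: ✗
emp_id=92: ✗
emp_id=93: ✗
emp_id=94: ✓ → 147864
emp_id=95: ✗
emp_id=96: ✗
emp_id=97: ✗
emp_id=98: ✗
emp_id=99: ✗
emp_id=100: ✗
level_avg = (146933 + 147864) / 2 = 147398.5
—
[chi_sum: office IN ('CHI', 'BER') AND tenure > 5]
emp_id=90: ✗
emp_id=91: ✗
emp_id=92: ✗
emp_id=93: ✓ → 65554
emp_id=94: ✗
emp_id=95: ✓ → 71532
emp_id=96: ✓ → 78409
emp_id=97: ✓ → 87260
emp_id=98: ✓ → 157821
emp_id=99: ✓ → 141742
emp_id=100: ✗
chi_sum = 65554 + 71532 + 78409 + 87260 + 157821 + 141742 = 602318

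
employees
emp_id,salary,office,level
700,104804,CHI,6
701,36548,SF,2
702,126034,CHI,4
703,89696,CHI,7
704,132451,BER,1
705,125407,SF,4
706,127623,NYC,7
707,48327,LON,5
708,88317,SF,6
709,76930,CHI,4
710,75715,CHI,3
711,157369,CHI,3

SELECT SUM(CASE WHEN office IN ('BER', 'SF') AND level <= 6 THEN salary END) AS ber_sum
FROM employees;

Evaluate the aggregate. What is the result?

382723

emp_id=700: ✗
emp_id=701: ✓ → 36548
emp_id=702: ✗
emp_id=703: ✗
emp_id=704: ✓ → 132451
emp_id=705: ✓ → 125407
emp_id=706: ✗
emp_id=707: ✗
emp_id=708: ✓ → 88317
emp_id=709: ✗
emp_id=710: ✗
emp_id=711: ✗
ber_sum = 36548 + 132451 + 125407 + 88317 = 382723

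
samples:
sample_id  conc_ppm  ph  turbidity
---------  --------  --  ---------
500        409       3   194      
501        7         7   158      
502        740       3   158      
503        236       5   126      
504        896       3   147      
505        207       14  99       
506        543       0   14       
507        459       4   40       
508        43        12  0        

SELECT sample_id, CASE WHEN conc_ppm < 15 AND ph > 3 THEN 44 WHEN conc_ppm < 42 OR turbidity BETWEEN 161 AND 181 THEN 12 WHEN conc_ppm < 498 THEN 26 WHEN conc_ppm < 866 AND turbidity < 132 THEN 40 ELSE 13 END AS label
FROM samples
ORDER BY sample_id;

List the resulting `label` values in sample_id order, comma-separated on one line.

26, 44, 13, 26, 13, 26, 40, 26, 26

sample_id=500: conc_ppm < 498 → 26
sample_id=501: conc_ppm < 15 AND ph > 3 → 44
sample_id=502: ELSE → 13
sample_id=503: conc_ppm < 498 → 26
sample_id=504: ELSE → 13
sample_id=505: conc_ppm < 498 → 26
sample_id=506: conc_ppm < 866 AND turbidity < 132 → 40
sample_id=507: conc_ppm < 498 → 26
sample_id=508: conc_ppm < 498 → 26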